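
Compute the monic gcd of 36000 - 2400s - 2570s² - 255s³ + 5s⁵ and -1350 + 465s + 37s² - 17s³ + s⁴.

Apply the Euclidean algorithm:
  5s⁵ - 255s³ - 2570s² - 2400s + 36000 = (5s + 85)(s⁴ - 17s³ + 37s² + 465s - 1350) + (1005s³ - 8040s² - 35175s + 150750)
  s⁴ - 17s³ + 37s² + 465s - 1350 = ((1/1005)s - 3/335)(1005s³ - 8040s² - 35175s + 150750) + (0)
Last nonzero remainder: 1005s³ - 8040s² - 35175s + 150750. Dividing through by 1005 gives the monic gcd s³ - 8s² - 35s + 150.

150 - 35s - 8s² + s³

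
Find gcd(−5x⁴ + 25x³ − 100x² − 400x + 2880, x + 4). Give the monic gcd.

x + 4

Apply the Euclidean algorithm:
  −5x⁴ + 25x³ − 100x² − 400x + 2880 = (−5x³ + 45x² − 280x + 720)(x + 4) + (0)
The last nonzero remainder x + 4 is already monic.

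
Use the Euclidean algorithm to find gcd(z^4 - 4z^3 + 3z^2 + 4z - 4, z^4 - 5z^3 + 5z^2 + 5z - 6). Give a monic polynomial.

Apply the Euclidean algorithm:
  z^4 - 4z^3 + 3z^2 + 4z - 4 = (z^4 - 5z^3 + 5z^2 + 5z - 6) + (z^3 - 2z^2 - z + 2)
  z^4 - 5z^3 + 5z^2 + 5z - 6 = (z - 3)(z^3 - 2z^2 - z + 2) + (0)
The last nonzero remainder z^3 - 2z^2 - z + 2 is already monic.

z^3 - 2z^2 - z + 2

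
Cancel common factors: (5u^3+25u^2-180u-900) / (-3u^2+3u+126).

Euclidean algorithm in ℚ[u]:
  5u^3+25u^2-180u-900 = (-(5/3)u-10)(-3u^2+3u+126) + (60u+360)
  -3u^2+3u+126 = (-(1/20)u+7/20)(60u+360) + (0)
Last nonzero remainder: 60u+360. Dividing through by 60 gives the monic gcd u+6.
Cancel u+6 from numerator and denominator to get the reduced form.

(-5u^2+5u+150)/(3u-21)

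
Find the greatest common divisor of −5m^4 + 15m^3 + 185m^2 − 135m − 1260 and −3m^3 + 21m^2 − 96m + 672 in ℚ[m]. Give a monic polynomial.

m − 7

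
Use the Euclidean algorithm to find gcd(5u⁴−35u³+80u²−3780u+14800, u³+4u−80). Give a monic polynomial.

u−4

Euclidean algorithm in ℚ[u]:
  5u⁴−35u³+80u²−3780u+14800 = (5u−35)(u³+4u−80) + (60u²−3240u+12000)
  u³+4u−80 = ((1/60)u+9/10)(60u²−3240u+12000) + (2720u−10880)
  60u²−3240u+12000 = ((3/136)u−75/68)(2720u−10880) + (0)
Last nonzero remainder: 2720u−10880. Dividing through by 2720 gives the monic gcd u−4.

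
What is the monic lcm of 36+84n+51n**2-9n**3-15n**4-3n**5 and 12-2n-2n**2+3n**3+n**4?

Apply the Euclidean algorithm:
  -3n**5-15n**4-9n**3+51n**2+84n+36 = (-3n-6)(n**4+3n**3-2n**2-2n+12) + (3n**3+33n**2+108n+108)
  n**4+3n**3-2n**2-2n+12 = ((1/3)n-8/3)(3n**3+33n**2+108n+108) + (50n**2+250n+300)
  3n**3+33n**2+108n+108 = ((3/50)n+9/25)(50n**2+250n+300) + (0)
Last nonzero remainder: 50n**2+250n+300. Dividing through by 50 gives the monic gcd n**2+5n+6.
Then lcm(f, g) = f·g / gcd(f, g); expanding and making the result monic gives the answer.

-24-32n+10n**2+12n**3-13n**4-5n**5+3n**6+n**7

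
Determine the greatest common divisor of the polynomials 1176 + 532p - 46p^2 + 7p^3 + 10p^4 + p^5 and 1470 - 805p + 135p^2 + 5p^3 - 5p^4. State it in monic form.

98 - 21p + 2p^2 + p^3

By polynomial division,
  p^5 + 10p^4 + 7p^3 - 46p^2 + 532p + 1176 = (-(1/5)p - 11/5)(-5p^4 + 5p^3 + 135p^2 - 805p + 1470) + (45p^3 + 90p^2 - 945p + 4410)
  -5p^4 + 5p^3 + 135p^2 - 805p + 1470 = (-(1/9)p + 1/3)(45p^3 + 90p^2 - 945p + 4410) + (0)
Last nonzero remainder: 45p^3 + 90p^2 - 945p + 4410. Dividing through by 45 gives the monic gcd p^3 + 2p^2 - 21p + 98.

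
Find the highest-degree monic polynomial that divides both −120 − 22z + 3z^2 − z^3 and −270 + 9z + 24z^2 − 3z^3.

3 + z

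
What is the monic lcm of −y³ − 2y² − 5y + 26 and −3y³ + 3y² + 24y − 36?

Repeated division with remainder:
  −y³ − 2y² − 5y + 26 = (1/3)(−3y³ + 3y² + 24y − 36) + (−3y² − 13y + 38)
  −3y³ + 3y² + 24y − 36 = (y − 16/3)(−3y² − 13y + 38) + (−(250/3)y + 500/3)
  −3y² − 13y + 38 = ((9/250)y + 57/250)(−(250/3)y + 500/3) + (0)
Last nonzero remainder: −(250/3)y + 500/3. Dividing through by −250/3 gives the monic gcd y − 2.
Then lcm(f, g) = f·g / gcd(f, g); expanding and making the result monic gives the answer.

y⁵ + 3y⁴ + y³ − 33y² − 56y + 156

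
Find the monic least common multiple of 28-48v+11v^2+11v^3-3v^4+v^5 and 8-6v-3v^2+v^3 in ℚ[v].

-112+220v-92v^2-33v^3+23v^4-7v^5+v^6

Repeated division with remainder:
  v^5-3v^4+11v^3+11v^2-48v+28 = (v^2+17)(v^3-3v^2-6v+8) + (54v^2+54v-108)
  v^3-3v^2-6v+8 = ((1/54)v-2/27)(54v^2+54v-108) + (0)
Last nonzero remainder: 54v^2+54v-108. Dividing through by 54 gives the monic gcd v^2+v-2.
Then lcm(f, g) = f·g / gcd(f, g); expanding and making the result monic gives the answer.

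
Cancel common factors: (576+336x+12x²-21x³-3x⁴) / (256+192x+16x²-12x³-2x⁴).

Apply the Euclidean algorithm:
  -3x⁴-21x³+12x²+336x+576 = (3/2)(-2x⁴-12x³+16x²+192x+256) + (-3x³-12x²+48x+192)
  -2x⁴-12x³+16x²+192x+256 = ((2/3)x+4/3)(-3x³-12x²+48x+192) + (0)
Last nonzero remainder: -3x³-12x²+48x+192. Dividing through by -3 gives the monic gcd x³+4x²-16x-64.
Cancel x³+4x²-16x-64 from numerator and denominator to get the reduced form.

(9+3x)/(4+2x)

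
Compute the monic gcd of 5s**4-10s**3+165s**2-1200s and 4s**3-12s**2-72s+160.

s-5

By polynomial division,
  5s**4-10s**3+165s**2-1200s = ((5/4)s+5/4)(4s**3-12s**2-72s+160) + (270s**2-1310s-200)
  4s**3-12s**2-72s+160 = ((2/135)s+20/729)(270s**2-1310s-200) + (-(24128/729)s+120640/729)
  270s**2-1310s-200 = (-(98415/12064)s-3645/3016)(-(24128/729)s+120640/729) + (0)
Last nonzero remainder: -(24128/729)s+120640/729. Dividing through by -24128/729 gives the monic gcd s-5.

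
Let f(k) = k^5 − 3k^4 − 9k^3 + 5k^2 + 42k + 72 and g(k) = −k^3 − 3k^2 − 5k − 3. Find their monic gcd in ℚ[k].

k^2 + 2k + 3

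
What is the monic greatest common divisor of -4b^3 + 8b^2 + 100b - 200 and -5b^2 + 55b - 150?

Euclidean algorithm in ℚ[b]:
  -4b^3 + 8b^2 + 100b - 200 = ((4/5)b + 36/5)(-5b^2 + 55b - 150) + (-176b + 880)
  -5b^2 + 55b - 150 = ((5/176)b - 15/88)(-176b + 880) + (0)
Last nonzero remainder: -176b + 880. Dividing through by -176 gives the monic gcd b - 5.

b - 5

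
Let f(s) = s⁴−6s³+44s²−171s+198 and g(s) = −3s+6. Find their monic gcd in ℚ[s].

s−2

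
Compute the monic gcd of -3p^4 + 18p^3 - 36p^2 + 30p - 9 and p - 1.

p - 1

By polynomial division,
  -3p^4 + 18p^3 - 36p^2 + 30p - 9 = (-3p^3 + 15p^2 - 21p + 9)(p - 1) + (0)
The last nonzero remainder p - 1 is already monic.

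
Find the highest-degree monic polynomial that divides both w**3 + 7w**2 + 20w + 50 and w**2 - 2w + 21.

1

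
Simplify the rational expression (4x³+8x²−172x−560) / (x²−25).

Repeated division with remainder:
  4x³+8x²−172x−560 = (4x+8)(x²−25) + (−72x−360)
  x²−25 = (−(1/72)x+5/72)(−72x−360) + (0)
Last nonzero remainder: −72x−360. Dividing through by −72 gives the monic gcd x+5.
Cancel x+5 from numerator and denominator to get the reduced form.

(4x²−12x−112)/(x−5)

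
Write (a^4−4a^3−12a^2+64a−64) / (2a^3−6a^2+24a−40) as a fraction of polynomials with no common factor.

Repeated division with remainder:
  a^4−4a^3−12a^2+64a−64 = ((1/2)a−1/2)(2a^3−6a^2+24a−40) + (−27a^2+96a−84)
  2a^3−6a^2+24a−40 = (−(2/27)a−10/243)(−27a^2+96a−84) + ((1760/81)a−3520/81)
  −27a^2+96a−84 = (−(2187/1760)a+1701/880)((1760/81)a−3520/81) + (0)
Last nonzero remainder: (1760/81)a−3520/81. Dividing through by 1760/81 gives the monic gcd a−2.
Cancel a−2 from numerator and denominator to get the reduced form.

(a^3−2a^2−16a+32)/(2a^2−2a+20)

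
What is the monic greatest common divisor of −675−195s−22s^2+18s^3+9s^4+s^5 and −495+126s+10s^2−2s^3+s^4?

−15+2s+s^2

Euclidean algorithm in ℚ[s]:
  s^5+9s^4+18s^3−22s^2−195s−675 = (s+11)(s^4−2s^3+10s^2+126s−495) + (30s^3−258s^2−1086s+4770)
  s^4−2s^3+10s^2+126s−495 = ((1/30)s+11/50)(30s^3−258s^2−1086s+4770) + ((2574/25)s^2+(5148/25)s−7722/5)
  30s^3−258s^2−1086s+4770 = ((125/429)s−1325/429)((2574/25)s^2+(5148/25)s−7722/5) + (0)
Last nonzero remainder: (2574/25)s^2+(5148/25)s−7722/5. Dividing through by 2574/25 gives the monic gcd s^2+2s−15.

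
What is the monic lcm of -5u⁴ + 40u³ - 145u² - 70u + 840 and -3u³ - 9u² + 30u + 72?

u⁵ - 4u⁴ - 3u³ + 130u² - 112u - 672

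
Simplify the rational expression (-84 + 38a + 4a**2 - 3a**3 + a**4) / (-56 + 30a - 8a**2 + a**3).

By polynomial division,
  a**4 - 3a**3 + 4a**2 + 38a - 84 = (a + 5)(a**3 - 8a**2 + 30a - 56) + (14a**2 - 56a + 196)
  a**3 - 8a**2 + 30a - 56 = ((1/14)a - 2/7)(14a**2 - 56a + 196) + (0)
Last nonzero remainder: 14a**2 - 56a + 196. Dividing through by 14 gives the monic gcd a**2 - 4a + 14.
Cancel a**2 - 4a + 14 from numerator and denominator to get the reduced form.

(-6 + a + a**2)/(-4 + a)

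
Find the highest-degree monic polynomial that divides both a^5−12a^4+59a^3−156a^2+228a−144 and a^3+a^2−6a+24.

a^2−3a+6

Euclidean algorithm in ℚ[a]:
  a^5−12a^4+59a^3−156a^2+228a−144 = (a^2−13a+78)(a^3+a^2−6a+24) + (−336a^2+1008a−2016)
  a^3+a^2−6a+24 = (−(1/336)a−1/84)(−336a^2+1008a−2016) + (0)
Last nonzero remainder: −336a^2+1008a−2016. Dividing through by −336 gives the monic gcd a^2−3a+6.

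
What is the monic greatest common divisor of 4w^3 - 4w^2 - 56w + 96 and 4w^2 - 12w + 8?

w - 2

Repeated division with remainder:
  4w^3 - 4w^2 - 56w + 96 = (w + 2)(4w^2 - 12w + 8) + (-40w + 80)
  4w^2 - 12w + 8 = (-(1/10)w + 1/10)(-40w + 80) + (0)
Last nonzero remainder: -40w + 80. Dividing through by -40 gives the monic gcd w - 2.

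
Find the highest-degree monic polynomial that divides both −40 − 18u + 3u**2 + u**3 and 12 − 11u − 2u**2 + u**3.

−4 + u

Euclidean algorithm in ℚ[u]:
  u**3 + 3u**2 − 18u − 40 = (u**3 − 2u**2 − 11u + 12) + (5u**2 − 7u − 52)
  u**3 − 2u**2 − 11u + 12 = ((1/5)u − 3/25)(5u**2 − 7u − 52) + (−(36/25)u + 144/25)
  5u**2 − 7u − 52 = (−(125/36)u − 325/36)(−(36/25)u + 144/25) + (0)
Last nonzero remainder: −(36/25)u + 144/25. Dividing through by −36/25 gives the monic gcd u − 4.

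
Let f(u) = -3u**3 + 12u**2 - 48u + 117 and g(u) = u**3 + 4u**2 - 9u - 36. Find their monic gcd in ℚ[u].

Euclidean algorithm in ℚ[u]:
  -3u**3 + 12u**2 - 48u + 117 = (-3)(u**3 + 4u**2 - 9u - 36) + (24u**2 - 75u + 9)
  u**3 + 4u**2 - 9u - 36 = ((1/24)u + 19/64)(24u**2 - 75u + 9) + ((825/64)u - 2475/64)
  24u**2 - 75u + 9 = ((512/275)u - 64/275)((825/64)u - 2475/64) + (0)
Last nonzero remainder: (825/64)u - 2475/64. Dividing through by 825/64 gives the monic gcd u - 3.

u - 3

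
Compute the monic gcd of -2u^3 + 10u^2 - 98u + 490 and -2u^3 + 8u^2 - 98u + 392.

u^2 + 49

Euclidean algorithm in ℚ[u]:
  -2u^3 + 10u^2 - 98u + 490 = (-2u^3 + 8u^2 - 98u + 392) + (2u^2 + 98)
  -2u^3 + 8u^2 - 98u + 392 = (-u + 4)(2u^2 + 98) + (0)
Last nonzero remainder: 2u^2 + 98. Dividing through by 2 gives the monic gcd u^2 + 49.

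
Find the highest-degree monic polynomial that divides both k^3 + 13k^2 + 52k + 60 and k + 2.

k + 2

Repeated division with remainder:
  k^3 + 13k^2 + 52k + 60 = (k^2 + 11k + 30)(k + 2) + (0)
The last nonzero remainder k + 2 is already monic.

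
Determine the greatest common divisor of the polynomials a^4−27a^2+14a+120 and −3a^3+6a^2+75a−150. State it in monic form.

By polynomial division,
  a^4−27a^2+14a+120 = (−(1/3)a−2/3)(−3a^3+6a^2+75a−150) + (2a^2+14a+20)
  −3a^3+6a^2+75a−150 = (−(3/2)a+27/2)(2a^2+14a+20) + (−84a−420)
  2a^2+14a+20 = (−(1/42)a−1/21)(−84a−420) + (0)
Last nonzero remainder: −84a−420. Dividing through by −84 gives the monic gcd a+5.

a+5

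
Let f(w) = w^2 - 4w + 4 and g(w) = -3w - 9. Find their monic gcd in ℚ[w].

1

Apply the Euclidean algorithm:
  w^2 - 4w + 4 = (-(1/3)w + 7/3)(-3w - 9) + (25)
  -3w - 9 = (-(3/25)w - 9/25)(25) + (0)
The last nonzero remainder is the constant 25, so the polynomials are coprime and gcd = 1.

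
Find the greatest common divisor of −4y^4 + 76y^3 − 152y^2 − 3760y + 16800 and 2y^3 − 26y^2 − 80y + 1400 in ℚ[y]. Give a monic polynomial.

y^3 − 13y^2 − 40y + 700

By polynomial division,
  −4y^4 + 76y^3 − 152y^2 − 3760y + 16800 = (−2y + 12)(2y^3 − 26y^2 − 80y + 1400) + (0)
Last nonzero remainder: 2y^3 − 26y^2 − 80y + 1400. Dividing through by 2 gives the monic gcd y^3 − 13y^2 − 40y + 700.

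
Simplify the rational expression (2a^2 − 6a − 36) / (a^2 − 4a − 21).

Repeated division with remainder:
  2a^2 − 6a − 36 = (2)(a^2 − 4a − 21) + (2a + 6)
  a^2 − 4a − 21 = ((1/2)a − 7/2)(2a + 6) + (0)
Last nonzero remainder: 2a + 6. Dividing through by 2 gives the monic gcd a + 3.
Cancel a + 3 from numerator and denominator to get the reduced form.

(2a − 12)/(a − 7)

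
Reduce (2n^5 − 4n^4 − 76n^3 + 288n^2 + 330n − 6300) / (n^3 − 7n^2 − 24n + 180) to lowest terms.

(2n^3 − 2n^2 − 18n + 210)/(n − 6)

Euclidean algorithm in ℚ[n]:
  2n^5 − 4n^4 − 76n^3 + 288n^2 + 330n − 6300 = (2n^2 + 10n + 42)(n^3 − 7n^2 − 24n + 180) + (462n^2 − 462n − 13860)
  n^3 − 7n^2 − 24n + 180 = ((1/462)n − 1/77)(462n^2 − 462n − 13860) + (0)
Last nonzero remainder: 462n^2 − 462n − 13860. Dividing through by 462 gives the monic gcd n^2 − n − 30.
Cancel n^2 − n − 30 from numerator and denominator to get the reduced form.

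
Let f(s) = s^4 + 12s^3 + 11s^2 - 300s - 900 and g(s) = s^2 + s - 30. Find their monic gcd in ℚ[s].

Euclidean algorithm in ℚ[s]:
  s^4 + 12s^3 + 11s^2 - 300s - 900 = (s^2 + 11s + 30)(s^2 + s - 30) + (0)
The last nonzero remainder s^2 + s - 30 is already monic.

s^2 + s - 30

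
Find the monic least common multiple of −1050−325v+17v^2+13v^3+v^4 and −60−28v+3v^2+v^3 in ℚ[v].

Apply the Euclidean algorithm:
  v^4+13v^3+17v^2−325v−1050 = (v+10)(v^3+3v^2−28v−60) + (15v^2+15v−450)
  v^3+3v^2−28v−60 = ((1/15)v+2/15)(15v^2+15v−450) + (0)
Last nonzero remainder: 15v^2+15v−450. Dividing through by 15 gives the monic gcd v^2+v−30.
Then lcm(f, g) = f·g / gcd(f, g); expanding and making the result monic gives the answer.

−2100−1700v−291v^2+43v^3+15v^4+v^5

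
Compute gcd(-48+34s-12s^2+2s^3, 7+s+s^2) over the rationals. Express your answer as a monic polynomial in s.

1

Apply the Euclidean algorithm:
  2s^3-12s^2+34s-48 = (2s-14)(s^2+s+7) + (34s+50)
  s^2+s+7 = ((1/34)s-4/289)(34s+50) + (2223/289)
  34s+50 = ((9826/2223)s+14450/2223)(2223/289) + (0)
The last nonzero remainder is the constant 2223/289, so the polynomials are coprime and gcd = 1.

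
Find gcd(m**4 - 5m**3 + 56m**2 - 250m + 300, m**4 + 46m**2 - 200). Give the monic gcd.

Apply the Euclidean algorithm:
  m**4 - 5m**3 + 56m**2 - 250m + 300 = (m**4 + 46m**2 - 200) + (-5m**3 + 10m**2 - 250m + 500)
  m**4 + 46m**2 - 200 = (-(1/5)m - 2/5)(-5m**3 + 10m**2 - 250m + 500) + (0)
Last nonzero remainder: -5m**3 + 10m**2 - 250m + 500. Dividing through by -5 gives the monic gcd m**3 - 2m**2 + 50m - 100.

m**3 - 2m**2 + 50m - 100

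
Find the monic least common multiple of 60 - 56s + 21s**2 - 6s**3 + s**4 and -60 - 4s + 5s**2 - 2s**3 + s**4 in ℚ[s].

By polynomial division,
  s**4 - 6s**3 + 21s**2 - 56s + 60 = (s**4 - 2s**3 + 5s**2 - 4s - 60) + (-4s**3 + 16s**2 - 52s + 120)
  s**4 - 2s**3 + 5s**2 - 4s - 60 = (-(1/4)s - 1/2)(-4s**3 + 16s**2 - 52s + 120) + (0)
Last nonzero remainder: -4s**3 + 16s**2 - 52s + 120. Dividing through by -4 gives the monic gcd s**3 - 4s**2 + 13s - 30.
Then lcm(f, g) = f·g / gcd(f, g); expanding and making the result monic gives the answer.

120 - 52s - 14s**2 + 9s**3 - 4s**4 + s**5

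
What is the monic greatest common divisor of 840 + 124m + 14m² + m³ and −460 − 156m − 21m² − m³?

10 + m

Euclidean algorithm in ℚ[m]:
  m³ + 14m² + 124m + 840 = (−1)(−m³ − 21m² − 156m − 460) + (−7m² − 32m + 380)
  −m³ − 21m² − 156m − 460 = ((1/7)m + 115/49)(−7m² − 32m + 380) + (−(6624/49)m − 66240/49)
  −7m² − 32m + 380 = ((343/6624)m − 931/3312)(−(6624/49)m − 66240/49) + (0)
Last nonzero remainder: −(6624/49)m − 66240/49. Dividing through by −6624/49 gives the monic gcd m + 10.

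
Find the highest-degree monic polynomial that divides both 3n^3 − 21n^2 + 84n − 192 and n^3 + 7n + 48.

n^2 − 3n + 16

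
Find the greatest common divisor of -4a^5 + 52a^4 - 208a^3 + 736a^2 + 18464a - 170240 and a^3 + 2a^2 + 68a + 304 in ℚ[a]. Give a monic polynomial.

By polynomial division,
  -4a^5 + 52a^4 - 208a^3 + 736a^2 + 18464a - 170240 = (-4a^2 + 60a - 56)(a^3 + 2a^2 + 68a + 304) + (-2016a^2 + 4032a - 153216)
  a^3 + 2a^2 + 68a + 304 = (-(1/2016)a - 1/504)(-2016a^2 + 4032a - 153216) + (0)
Last nonzero remainder: -2016a^2 + 4032a - 153216. Dividing through by -2016 gives the monic gcd a^2 - 2a + 76.

a^2 - 2a + 76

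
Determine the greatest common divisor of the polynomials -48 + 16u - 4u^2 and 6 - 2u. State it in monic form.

By polynomial division,
  -4u^2 + 16u - 48 = (2u - 2)(-2u + 6) + (-36)
  -2u + 6 = ((1/18)u - 1/6)(-36) + (0)
The last nonzero remainder is the constant -36, so the polynomials are coprime and gcd = 1.

1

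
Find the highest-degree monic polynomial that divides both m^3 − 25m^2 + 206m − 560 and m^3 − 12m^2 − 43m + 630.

Repeated division with remainder:
  m^3 − 25m^2 + 206m − 560 = (m^3 − 12m^2 − 43m + 630) + (−13m^2 + 249m − 1190)
  m^3 − 12m^2 − 43m + 630 = (−(1/13)m − 93/169)(−13m^2 + 249m − 1190) + ((420/169)m − 4200/169)
  −13m^2 + 249m − 1190 = (−(2197/420)m + 2873/60)((420/169)m − 4200/169) + (0)
Last nonzero remainder: (420/169)m − 4200/169. Dividing through by 420/169 gives the monic gcd m − 10.

m − 10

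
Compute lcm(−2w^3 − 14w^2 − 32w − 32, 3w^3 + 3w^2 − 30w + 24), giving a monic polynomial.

w^5 + 4w^4 − 3w^3 − 18w^2 − 16w + 32

By polynomial division,
  −2w^3 − 14w^2 − 32w − 32 = (−2/3)(3w^3 + 3w^2 − 30w + 24) + (−12w^2 − 52w − 16)
  3w^3 + 3w^2 − 30w + 24 = (−(1/4)w + 5/6)(−12w^2 − 52w − 16) + ((28/3)w + 112/3)
  −12w^2 − 52w − 16 = (−(9/7)w − 3/7)((28/3)w + 112/3) + (0)
Last nonzero remainder: (28/3)w + 112/3. Dividing through by 28/3 gives the monic gcd w + 4.
Then lcm(f, g) = f·g / gcd(f, g); expanding and making the result monic gives the answer.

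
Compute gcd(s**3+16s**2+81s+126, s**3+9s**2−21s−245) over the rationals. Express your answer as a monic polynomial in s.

s+7

Euclidean algorithm in ℚ[s]:
  s**3+16s**2+81s+126 = (s**3+9s**2−21s−245) + (7s**2+102s+371)
  s**3+9s**2−21s−245 = ((1/7)s−39/49)(7s**2+102s+371) + ((352/49)s+352/7)
  7s**2+102s+371 = ((343/352)s+2597/352)((352/49)s+352/7) + (0)
Last nonzero remainder: (352/49)s+352/7. Dividing through by 352/49 gives the monic gcd s+7.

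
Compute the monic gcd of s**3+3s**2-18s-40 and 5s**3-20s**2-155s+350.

Apply the Euclidean algorithm:
  s**3+3s**2-18s-40 = (1/5)(5s**3-20s**2-155s+350) + (7s**2+13s-110)
  5s**3-20s**2-155s+350 = ((5/7)s-205/49)(7s**2+13s-110) + (-(1080/49)s-5400/49)
  7s**2+13s-110 = (-(343/1080)s+539/540)(-(1080/49)s-5400/49) + (0)
Last nonzero remainder: -(1080/49)s-5400/49. Dividing through by -1080/49 gives the monic gcd s+5.

s+5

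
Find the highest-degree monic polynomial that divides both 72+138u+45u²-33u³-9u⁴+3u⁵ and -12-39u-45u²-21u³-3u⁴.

Apply the Euclidean algorithm:
  3u⁵-9u⁴-33u³+45u²+138u+72 = (-u+10)(-3u⁴-21u³-45u²-39u-12) + (132u³+456u²+516u+192)
  -3u⁴-21u³-45u²-39u-12 = (-(1/44)u-39/484)(132u³+456u²+516u+192) + ((420/121)u²+(840/121)u+420/121)
  132u³+456u²+516u+192 = ((1331/35)u+1936/35)((420/121)u²+(840/121)u+420/121) + (0)
Last nonzero remainder: (420/121)u²+(840/121)u+420/121. Dividing through by 420/121 gives the monic gcd u²+2u+1.

1+2u+u²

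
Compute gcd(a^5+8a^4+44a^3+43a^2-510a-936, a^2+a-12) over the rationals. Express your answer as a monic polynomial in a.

Apply the Euclidean algorithm:
  a^5+8a^4+44a^3+43a^2-510a-936 = (a^3+7a^2+49a+78)(a^2+a-12) + (0)
The last nonzero remainder a^2+a-12 is already monic.

a^2+a-12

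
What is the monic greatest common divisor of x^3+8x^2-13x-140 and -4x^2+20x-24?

1

Repeated division with remainder:
  x^3+8x^2-13x-140 = (-(1/4)x-13/4)(-4x^2+20x-24) + (46x-218)
  -4x^2+20x-24 = (-(2/23)x+12/529)(46x-218) + (-10080/529)
  46x-218 = (-(12167/5040)x+57661/5040)(-10080/529) + (0)
The last nonzero remainder is the constant -10080/529, so the polynomials are coprime and gcd = 1.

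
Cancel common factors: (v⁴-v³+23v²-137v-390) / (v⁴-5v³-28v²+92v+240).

Euclidean algorithm in ℚ[v]:
  v⁴-v³+23v²-137v-390 = (v⁴-5v³-28v²+92v+240) + (4v³+51v²-229v-630)
  v⁴-5v³-28v²+92v+240 = ((1/4)v-71/16)(4v³+51v²-229v-630) + ((4089/16)v²-(12267/16)v-20445/8)
  4v³+51v²-229v-630 = ((64/4089)v+336/1363)((4089/16)v²-(12267/16)v-20445/8) + (0)
Last nonzero remainder: (4089/16)v²-(12267/16)v-20445/8. Dividing through by 4089/16 gives the monic gcd v²-3v-10.
Cancel v²-3v-10 from numerator and denominator to get the reduced form.

(v²+2v+39)/(v²-2v-24)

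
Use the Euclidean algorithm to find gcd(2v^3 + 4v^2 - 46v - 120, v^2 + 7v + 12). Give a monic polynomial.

By polynomial division,
  2v^3 + 4v^2 - 46v - 120 = (2v - 10)(v^2 + 7v + 12) + (0)
The last nonzero remainder v^2 + 7v + 12 is already monic.

v^2 + 7v + 12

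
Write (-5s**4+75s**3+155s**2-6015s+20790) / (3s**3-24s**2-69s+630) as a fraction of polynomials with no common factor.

(-5s**2+10s+495)/(3s+15)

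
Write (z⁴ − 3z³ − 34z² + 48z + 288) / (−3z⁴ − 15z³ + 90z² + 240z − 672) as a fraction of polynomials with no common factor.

Apply the Euclidean algorithm:
  z⁴ − 3z³ − 34z² + 48z + 288 = (−1/3)(−3z⁴ − 15z³ + 90z² + 240z − 672) + (−8z³ − 4z² + 128z + 64)
  −3z⁴ − 15z³ + 90z² + 240z − 672 = ((3/8)z + 27/16)(−8z³ − 4z² + 128z + 64) + ((195/4)z² − 780)
  −8z³ − 4z² + 128z + 64 = (−(32/195)z − 16/195)((195/4)z² − 780) + (0)
Last nonzero remainder: (195/4)z² − 780. Dividing through by 195/4 gives the monic gcd z² − 16.
Cancel z² − 16 from numerator and denominator to get the reduced form.

(−z² + 3z + 18)/(3z² + 15z − 42)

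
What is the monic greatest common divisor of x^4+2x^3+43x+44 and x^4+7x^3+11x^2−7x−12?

By polynomial division,
  x^4+2x^3+43x+44 = (x^4+7x^3+11x^2−7x−12) + (−5x^3−11x^2+50x+56)
  x^4+7x^3+11x^2−7x−12 = (−(1/5)x−24/25)(−5x^3−11x^2+50x+56) + ((261/25)x^2+(261/5)x+1044/25)
  −5x^3−11x^2+50x+56 = (−(125/261)x+350/261)((261/25)x^2+(261/5)x+1044/25) + (0)
Last nonzero remainder: (261/25)x^2+(261/5)x+1044/25. Dividing through by 261/25 gives the monic gcd x^2+5x+4.

x^2+5x+4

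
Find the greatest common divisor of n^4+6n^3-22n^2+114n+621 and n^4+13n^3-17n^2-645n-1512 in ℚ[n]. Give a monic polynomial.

n^2+12n+27

Apply the Euclidean algorithm:
  n^4+6n^3-22n^2+114n+621 = (n^4+13n^3-17n^2-645n-1512) + (-7n^3-5n^2+759n+2133)
  n^4+13n^3-17n^2-645n-1512 = (-(1/7)n-86/49)(-7n^3-5n^2+759n+2133) + ((4050/49)n^2+(48600/49)n+109350/49)
  -7n^3-5n^2+759n+2133 = (-(343/4050)n+3871/4050)((4050/49)n^2+(48600/49)n+109350/49) + (0)
Last nonzero remainder: (4050/49)n^2+(48600/49)n+109350/49. Dividing through by 4050/49 gives the monic gcd n^2+12n+27.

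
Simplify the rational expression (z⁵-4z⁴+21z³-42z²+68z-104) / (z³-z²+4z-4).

(z³-4z²+17z-26)/(z-1)

Apply the Euclidean algorithm:
  z⁵-4z⁴+21z³-42z²+68z-104 = (z²-3z+14)(z³-z²+4z-4) + (-12z²-48)
  z³-z²+4z-4 = (-(1/12)z+1/12)(-12z²-48) + (0)
Last nonzero remainder: -12z²-48. Dividing through by -12 gives the monic gcd z²+4.
Cancel z²+4 from numerator and denominator to get the reduced form.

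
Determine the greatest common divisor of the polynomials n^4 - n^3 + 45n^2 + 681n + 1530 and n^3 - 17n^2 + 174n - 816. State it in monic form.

n^2 - 9n + 102

By polynomial division,
  n^4 - n^3 + 45n^2 + 681n + 1530 = (n + 16)(n^3 - 17n^2 + 174n - 816) + (143n^2 - 1287n + 14586)
  n^3 - 17n^2 + 174n - 816 = ((1/143)n - 8/143)(143n^2 - 1287n + 14586) + (0)
Last nonzero remainder: 143n^2 - 1287n + 14586. Dividing through by 143 gives the monic gcd n^2 - 9n + 102.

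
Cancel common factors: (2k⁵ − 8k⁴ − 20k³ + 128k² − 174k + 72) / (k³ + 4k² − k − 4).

(2k³ − 14k² + 30k − 18)/(k + 1)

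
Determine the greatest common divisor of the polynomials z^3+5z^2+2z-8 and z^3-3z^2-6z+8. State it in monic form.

z^2+z-2

Repeated division with remainder:
  z^3+5z^2+2z-8 = (z^3-3z^2-6z+8) + (8z^2+8z-16)
  z^3-3z^2-6z+8 = ((1/8)z-1/2)(8z^2+8z-16) + (0)
Last nonzero remainder: 8z^2+8z-16. Dividing through by 8 gives the monic gcd z^2+z-2.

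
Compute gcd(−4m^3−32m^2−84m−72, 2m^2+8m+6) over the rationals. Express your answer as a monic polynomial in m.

Repeated division with remainder:
  −4m^3−32m^2−84m−72 = (−2m−8)(2m^2+8m+6) + (−8m−24)
  2m^2+8m+6 = (−(1/4)m−1/4)(−8m−24) + (0)
Last nonzero remainder: −8m−24. Dividing through by −8 gives the monic gcd m+3.

m+3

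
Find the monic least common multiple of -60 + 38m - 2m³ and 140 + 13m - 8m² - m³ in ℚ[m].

Euclidean algorithm in ℚ[m]:
  -2m³ + 38m - 60 = (2)(-m³ - 8m² + 13m + 140) + (16m² + 12m - 340)
  -m³ - 8m² + 13m + 140 = (-(1/16)m - 29/64)(16m² + 12m - 340) + (-(45/16)m - 225/16)
  16m² + 12m - 340 = (-(256/45)m + 1088/45)(-(45/16)m - 225/16) + (0)
Last nonzero remainder: -(45/16)m - 225/16. Dividing through by -45/16 gives the monic gcd m + 5.
Then lcm(f, g) = f·g / gcd(f, g); expanding and making the result monic gives the answer.

-840 + 622m - 27m² - 47m³ + 3m⁴ + m⁵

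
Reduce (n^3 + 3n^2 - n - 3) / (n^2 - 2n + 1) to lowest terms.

(n^2 + 4n + 3)/(n - 1)

Euclidean algorithm in ℚ[n]:
  n^3 + 3n^2 - n - 3 = (n + 5)(n^2 - 2n + 1) + (8n - 8)
  n^2 - 2n + 1 = ((1/8)n - 1/8)(8n - 8) + (0)
Last nonzero remainder: 8n - 8. Dividing through by 8 gives the monic gcd n - 1.
Cancel n - 1 from numerator and denominator to get the reduced form.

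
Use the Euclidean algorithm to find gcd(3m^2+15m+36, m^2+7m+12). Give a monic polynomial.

1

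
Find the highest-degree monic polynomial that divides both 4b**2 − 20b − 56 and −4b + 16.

1

Repeated division with remainder:
  4b**2 − 20b − 56 = (−b + 1)(−4b + 16) + (−72)
  −4b + 16 = ((1/18)b − 2/9)(−72) + (0)
The last nonzero remainder is the constant −72, so the polynomials are coprime and gcd = 1.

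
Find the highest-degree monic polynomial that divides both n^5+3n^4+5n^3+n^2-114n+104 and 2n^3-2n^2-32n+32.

n^2+3n-4

Repeated division with remainder:
  n^5+3n^4+5n^3+n^2-114n+104 = ((1/2)n^2+2n+25/2)(2n^3-2n^2-32n+32) + (74n^2+222n-296)
  2n^3-2n^2-32n+32 = ((1/37)n-4/37)(74n^2+222n-296) + (0)
Last nonzero remainder: 74n^2+222n-296. Dividing through by 74 gives the monic gcd n^2+3n-4.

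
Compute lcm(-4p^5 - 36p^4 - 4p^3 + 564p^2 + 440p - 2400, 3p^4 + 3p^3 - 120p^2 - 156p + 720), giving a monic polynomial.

By polynomial division,
  -4p^5 - 36p^4 - 4p^3 + 564p^2 + 440p - 2400 = (-(4/3)p - 32/3)(3p^4 + 3p^3 - 120p^2 - 156p + 720) + (-132p^3 - 924p^2 - 264p + 5280)
  3p^4 + 3p^3 - 120p^2 - 156p + 720 = (-(1/44)p + 3/22)(-132p^3 - 924p^2 - 264p + 5280) + (0)
Last nonzero remainder: -132p^3 - 924p^2 - 264p + 5280. Dividing through by -132 gives the monic gcd p^3 + 7p^2 + 2p - 40.
Then lcm(f, g) = f·g / gcd(f, g); expanding and making the result monic gives the answer.

p^6 + 3p^5 - 53p^4 - 147p^3 + 736p^2 + 1260p - 3600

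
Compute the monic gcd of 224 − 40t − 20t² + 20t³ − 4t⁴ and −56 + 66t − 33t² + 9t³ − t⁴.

−28 + 19t − 7t² + t³

Apply the Euclidean algorithm:
  −4t⁴ + 20t³ − 20t² − 40t + 224 = (4)(−t⁴ + 9t³ − 33t² + 66t − 56) + (−16t³ + 112t² − 304t + 448)
  −t⁴ + 9t³ − 33t² + 66t − 56 = ((1/16)t − 1/8)(−16t³ + 112t² − 304t + 448) + (0)
Last nonzero remainder: −16t³ + 112t² − 304t + 448. Dividing through by −16 gives the monic gcd t³ − 7t² + 19t − 28.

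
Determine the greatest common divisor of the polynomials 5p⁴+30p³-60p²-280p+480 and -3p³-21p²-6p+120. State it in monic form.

p²+2p-8

Euclidean algorithm in ℚ[p]:
  5p⁴+30p³-60p²-280p+480 = (-(5/3)p+5/3)(-3p³-21p²-6p+120) + (-35p²-70p+280)
  -3p³-21p²-6p+120 = ((3/35)p+3/7)(-35p²-70p+280) + (0)
Last nonzero remainder: -35p²-70p+280. Dividing through by -35 gives the monic gcd p²+2p-8.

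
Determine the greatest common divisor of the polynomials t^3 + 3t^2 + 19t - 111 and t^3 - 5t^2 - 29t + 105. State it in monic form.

t - 3

Apply the Euclidean algorithm:
  t^3 + 3t^2 + 19t - 111 = (t^3 - 5t^2 - 29t + 105) + (8t^2 + 48t - 216)
  t^3 - 5t^2 - 29t + 105 = ((1/8)t - 11/8)(8t^2 + 48t - 216) + (64t - 192)
  8t^2 + 48t - 216 = ((1/8)t + 9/8)(64t - 192) + (0)
Last nonzero remainder: 64t - 192. Dividing through by 64 gives the monic gcd t - 3.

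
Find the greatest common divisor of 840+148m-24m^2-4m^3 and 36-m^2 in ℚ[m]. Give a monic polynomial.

-6+m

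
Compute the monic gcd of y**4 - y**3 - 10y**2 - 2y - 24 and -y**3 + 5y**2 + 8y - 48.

Repeated division with remainder:
  y**4 - y**3 - 10y**2 - 2y - 24 = (-y - 4)(-y**3 + 5y**2 + 8y - 48) + (18y**2 - 18y - 216)
  -y**3 + 5y**2 + 8y - 48 = (-(1/18)y + 2/9)(18y**2 - 18y - 216) + (0)
Last nonzero remainder: 18y**2 - 18y - 216. Dividing through by 18 gives the monic gcd y**2 - y - 12.

y**2 - y - 12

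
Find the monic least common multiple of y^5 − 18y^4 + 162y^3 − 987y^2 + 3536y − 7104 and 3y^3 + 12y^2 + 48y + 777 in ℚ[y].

y^6 − 11y^5 + 36y^4 + 147y^3 − 3373y^2 + 17648y − 49728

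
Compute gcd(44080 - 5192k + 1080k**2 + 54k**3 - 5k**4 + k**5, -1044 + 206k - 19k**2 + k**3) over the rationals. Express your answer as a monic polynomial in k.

116 - 10k + k**2

Apply the Euclidean algorithm:
  k**5 - 5k**4 + 54k**3 + 1080k**2 - 5192k + 44080 = (k**2 + 14k + 114)(k**3 - 19k**2 + 206k - 1044) + (1406k**2 - 14060k + 163096)
  k**3 - 19k**2 + 206k - 1044 = ((1/1406)k - 9/1406)(1406k**2 - 14060k + 163096) + (0)
Last nonzero remainder: 1406k**2 - 14060k + 163096. Dividing through by 1406 gives the monic gcd k**2 - 10k + 116.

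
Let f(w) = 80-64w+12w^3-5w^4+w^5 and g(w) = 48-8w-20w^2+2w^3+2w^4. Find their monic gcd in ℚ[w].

8-4w-2w^2+w^3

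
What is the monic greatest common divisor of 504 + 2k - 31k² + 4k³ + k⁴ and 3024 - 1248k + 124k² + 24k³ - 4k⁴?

126 - 31k + k³

By polynomial division,
  k⁴ + 4k³ - 31k² + 2k + 504 = (-1/4)(-4k⁴ + 24k³ + 124k² - 1248k + 3024) + (10k³ - 310k + 1260)
  -4k⁴ + 24k³ + 124k² - 1248k + 3024 = (-(2/5)k + 12/5)(10k³ - 310k + 1260) + (0)
Last nonzero remainder: 10k³ - 310k + 1260. Dividing through by 10 gives the monic gcd k³ - 31k + 126.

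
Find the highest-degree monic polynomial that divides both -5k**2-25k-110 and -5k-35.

Repeated division with remainder:
  -5k**2-25k-110 = (k-2)(-5k-35) + (-180)
  -5k-35 = ((1/36)k+7/36)(-180) + (0)
The last nonzero remainder is the constant -180, so the polynomials are coprime and gcd = 1.

1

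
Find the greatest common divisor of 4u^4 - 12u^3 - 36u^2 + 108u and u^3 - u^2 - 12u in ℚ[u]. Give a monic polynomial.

Apply the Euclidean algorithm:
  4u^4 - 12u^3 - 36u^2 + 108u = (4u - 8)(u^3 - u^2 - 12u) + (4u^2 + 12u)
  u^3 - u^2 - 12u = ((1/4)u - 1)(4u^2 + 12u) + (0)
Last nonzero remainder: 4u^2 + 12u. Dividing through by 4 gives the monic gcd u^2 + 3u.

u^2 + 3u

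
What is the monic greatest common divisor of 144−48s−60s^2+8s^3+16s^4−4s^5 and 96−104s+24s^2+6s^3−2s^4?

−12+16s−7s^2+s^3

By polynomial division,
  −4s^5+16s^4+8s^3−60s^2−48s+144 = (2s−2)(−2s^4+6s^3+24s^2−104s+96) + (−28s^3+196s^2−448s+336)
  −2s^4+6s^3+24s^2−104s+96 = ((1/14)s+2/7)(−28s^3+196s^2−448s+336) + (0)
Last nonzero remainder: −28s^3+196s^2−448s+336. Dividing through by −28 gives the monic gcd s^3−7s^2+16s−12.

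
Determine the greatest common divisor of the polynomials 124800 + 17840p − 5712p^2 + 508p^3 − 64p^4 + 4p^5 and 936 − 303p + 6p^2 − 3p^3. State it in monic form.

Apply the Euclidean algorithm:
  4p^5 − 64p^4 + 508p^3 − 5712p^2 + 17840p + 124800 = (−(4/3)p^2 + (56/3)p + 8/3)(−3p^3 + 6p^2 − 303p + 936) + (1176p^2 + 1176p + 122304)
  −3p^3 + 6p^2 − 303p + 936 = (−(1/392)p + 3/392)(1176p^2 + 1176p + 122304) + (0)
Last nonzero remainder: 1176p^2 + 1176p + 122304. Dividing through by 1176 gives the monic gcd p^2 + p + 104.

104 + p + p^2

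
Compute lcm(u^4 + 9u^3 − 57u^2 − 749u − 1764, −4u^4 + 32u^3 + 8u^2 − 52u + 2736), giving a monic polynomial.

u^6 + 6u^5 − 65u^4 − 407u^3 − 600u^2 − 8939u − 33516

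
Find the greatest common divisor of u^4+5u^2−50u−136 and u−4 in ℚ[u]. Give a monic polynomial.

u−4

Apply the Euclidean algorithm:
  u^4+5u^2−50u−136 = (u^3+4u^2+21u+34)(u−4) + (0)
The last nonzero remainder u−4 is already monic.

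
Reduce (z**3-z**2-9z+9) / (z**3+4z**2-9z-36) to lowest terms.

Apply the Euclidean algorithm:
  z**3-z**2-9z+9 = (z**3+4z**2-9z-36) + (-5z**2+45)
  z**3+4z**2-9z-36 = (-(1/5)z-4/5)(-5z**2+45) + (0)
Last nonzero remainder: -5z**2+45. Dividing through by -5 gives the monic gcd z**2-9.
Cancel z**2-9 from numerator and denominator to get the reduced form.

(z-1)/(z+4)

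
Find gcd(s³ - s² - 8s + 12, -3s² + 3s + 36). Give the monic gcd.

s + 3

Apply the Euclidean algorithm:
  s³ - s² - 8s + 12 = (-(1/3)s)(-3s² + 3s + 36) + (4s + 12)
  -3s² + 3s + 36 = (-(3/4)s + 3)(4s + 12) + (0)
Last nonzero remainder: 4s + 12. Dividing through by 4 gives the monic gcd s + 3.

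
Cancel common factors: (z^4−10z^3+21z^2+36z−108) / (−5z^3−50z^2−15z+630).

Euclidean algorithm in ℚ[z]:
  z^4−10z^3+21z^2+36z−108 = (−(1/5)z+4)(−5z^3−50z^2−15z+630) + (218z^2+222z−2628)
  −5z^3−50z^2−15z+630 = (−(5/218)z−4895/23762)(218z^2+222z−2628) + (−(351000/11881)z+1053000/11881)
  218z^2+222z−2628 = (−(1295029/175500)z−867313/29250)(−(351000/11881)z+1053000/11881) + (0)
Last nonzero remainder: −(351000/11881)z+1053000/11881. Dividing through by −351000/11881 gives the monic gcd z−3.
Cancel z−3 from numerator and denominator to get the reduced form.

(−z^3+7z^2−36)/(5z^2+65z+210)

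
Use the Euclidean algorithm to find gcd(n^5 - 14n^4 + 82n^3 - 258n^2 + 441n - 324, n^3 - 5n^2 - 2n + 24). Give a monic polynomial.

n^2 - 7n + 12

Euclidean algorithm in ℚ[n]:
  n^5 - 14n^4 + 82n^3 - 258n^2 + 441n - 324 = (n^2 - 9n + 39)(n^3 - 5n^2 - 2n + 24) + (-105n^2 + 735n - 1260)
  n^3 - 5n^2 - 2n + 24 = (-(1/105)n - 2/105)(-105n^2 + 735n - 1260) + (0)
Last nonzero remainder: -105n^2 + 735n - 1260. Dividing through by -105 gives the monic gcd n^2 - 7n + 12.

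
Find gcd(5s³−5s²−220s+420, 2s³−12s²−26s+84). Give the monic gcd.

Repeated division with remainder:
  5s³−5s²−220s+420 = (5/2)(2s³−12s²−26s+84) + (25s²−155s+210)
  2s³−12s²−26s+84 = ((2/25)s+2/125)(25s²−155s+210) + (−(1008/25)s+2016/25)
  25s²−155s+210 = (−(625/1008)s+125/48)(−(1008/25)s+2016/25) + (0)
Last nonzero remainder: −(1008/25)s+2016/25. Dividing through by −1008/25 gives the monic gcd s−2.

s−2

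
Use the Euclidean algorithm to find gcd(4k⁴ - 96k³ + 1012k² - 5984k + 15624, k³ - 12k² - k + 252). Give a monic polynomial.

k² - 16k + 63

By polynomial division,
  4k⁴ - 96k³ + 1012k² - 5984k + 15624 = (4k - 48)(k³ - 12k² - k + 252) + (440k² - 7040k + 27720)
  k³ - 12k² - k + 252 = ((1/440)k + 1/110)(440k² - 7040k + 27720) + (0)
Last nonzero remainder: 440k² - 7040k + 27720. Dividing through by 440 gives the monic gcd k² - 16k + 63.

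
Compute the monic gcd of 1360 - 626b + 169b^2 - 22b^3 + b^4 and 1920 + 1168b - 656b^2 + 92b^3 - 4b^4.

80 - 18b + b^2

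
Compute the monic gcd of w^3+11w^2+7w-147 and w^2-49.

w+7

By polynomial division,
  w^3+11w^2+7w-147 = (w+11)(w^2-49) + (56w+392)
  w^2-49 = ((1/56)w-1/8)(56w+392) + (0)
Last nonzero remainder: 56w+392. Dividing through by 56 gives the monic gcd w+7.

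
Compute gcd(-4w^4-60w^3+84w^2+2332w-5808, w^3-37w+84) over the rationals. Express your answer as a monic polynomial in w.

w^2-7w+12

By polynomial division,
  -4w^4-60w^3+84w^2+2332w-5808 = (-4w-60)(w^3-37w+84) + (-64w^2+448w-768)
  w^3-37w+84 = (-(1/64)w-7/64)(-64w^2+448w-768) + (0)
Last nonzero remainder: -64w^2+448w-768. Dividing through by -64 gives the monic gcd w^2-7w+12.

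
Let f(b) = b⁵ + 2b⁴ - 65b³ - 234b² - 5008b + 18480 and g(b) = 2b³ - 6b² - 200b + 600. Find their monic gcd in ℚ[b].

By polynomial division,
  b⁵ + 2b⁴ - 65b³ - 234b² - 5008b + 18480 = ((1/2)b² + (5/2)b + 25)(2b³ - 6b² - 200b + 600) + (116b² - 1508b + 3480)
  2b³ - 6b² - 200b + 600 = ((1/58)b + 5/29)(116b² - 1508b + 3480) + (0)
Last nonzero remainder: 116b² - 1508b + 3480. Dividing through by 116 gives the monic gcd b² - 13b + 30.

b² - 13b + 30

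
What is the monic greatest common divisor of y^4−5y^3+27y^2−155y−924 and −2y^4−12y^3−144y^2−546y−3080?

y^2−y+44

Apply the Euclidean algorithm:
  y^4−5y^3+27y^2−155y−924 = (−1/2)(−2y^4−12y^3−144y^2−546y−3080) + (−11y^3−45y^2−428y−2464)
  −2y^4−12y^3−144y^2−546y−3080 = ((2/11)y+42/121)(−11y^3−45y^2−428y−2464) + (−(6118/121)y^2+(6118/121)y−24472/11)
  −11y^3−45y^2−428y−2464 = ((1331/6118)y+484/437)(−(6118/121)y^2+(6118/121)y−24472/11) + (0)
Last nonzero remainder: −(6118/121)y^2+(6118/121)y−24472/11. Dividing through by −6118/121 gives the monic gcd y^2−y+44.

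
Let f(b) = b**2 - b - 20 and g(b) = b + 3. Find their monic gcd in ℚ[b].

Euclidean algorithm in ℚ[b]:
  b**2 - b - 20 = (b - 4)(b + 3) + (-8)
  b + 3 = (-(1/8)b - 3/8)(-8) + (0)
The last nonzero remainder is the constant -8, so the polynomials are coprime and gcd = 1.

1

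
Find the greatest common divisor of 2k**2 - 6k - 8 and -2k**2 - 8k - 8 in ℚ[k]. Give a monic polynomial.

Euclidean algorithm in ℚ[k]:
  2k**2 - 6k - 8 = (-1)(-2k**2 - 8k - 8) + (-14k - 16)
  -2k**2 - 8k - 8 = ((1/7)k + 20/49)(-14k - 16) + (-72/49)
  -14k - 16 = ((343/36)k + 98/9)(-72/49) + (0)
The last nonzero remainder is the constant -72/49, so the polynomials are coprime and gcd = 1.

1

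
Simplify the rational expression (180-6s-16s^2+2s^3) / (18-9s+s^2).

By polynomial division,
  2s^3-16s^2-6s+180 = (2s+2)(s^2-9s+18) + (-24s+144)
  s^2-9s+18 = (-(1/24)s+1/8)(-24s+144) + (0)
Last nonzero remainder: -24s+144. Dividing through by -24 gives the monic gcd s-6.
Cancel s-6 from numerator and denominator to get the reduced form.

(-30-4s+2s^2)/(-3+s)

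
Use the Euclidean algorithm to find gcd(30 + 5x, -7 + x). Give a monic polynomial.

1

By polynomial division,
  5x + 30 = (5)(x - 7) + (65)
  x - 7 = ((1/65)x - 7/65)(65) + (0)
The last nonzero remainder is the constant 65, so the polynomials are coprime and gcd = 1.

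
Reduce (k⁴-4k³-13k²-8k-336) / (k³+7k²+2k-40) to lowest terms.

(k³-8k²+19k-84)/(k²+3k-10)

Euclidean algorithm in ℚ[k]:
  k⁴-4k³-13k²-8k-336 = (k-11)(k³+7k²+2k-40) + (62k²+54k-776)
  k³+7k²+2k-40 = ((1/62)k+95/961)(62k²+54k-776) + ((8820/961)k+35280/961)
  62k²+54k-776 = ((29791/4410)k-93217/4410)((8820/961)k+35280/961) + (0)
Last nonzero remainder: (8820/961)k+35280/961. Dividing through by 8820/961 gives the monic gcd k+4.
Cancel k+4 from numerator and denominator to get the reduced form.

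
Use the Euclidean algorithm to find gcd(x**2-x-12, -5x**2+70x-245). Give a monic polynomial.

Apply the Euclidean algorithm:
  x**2-x-12 = (-1/5)(-5x**2+70x-245) + (13x-61)
  -5x**2+70x-245 = (-(5/13)x+605/169)(13x-61) + (-4500/169)
  13x-61 = (-(2197/4500)x+10309/4500)(-4500/169) + (0)
The last nonzero remainder is the constant -4500/169, so the polynomials are coprime and gcd = 1.

1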